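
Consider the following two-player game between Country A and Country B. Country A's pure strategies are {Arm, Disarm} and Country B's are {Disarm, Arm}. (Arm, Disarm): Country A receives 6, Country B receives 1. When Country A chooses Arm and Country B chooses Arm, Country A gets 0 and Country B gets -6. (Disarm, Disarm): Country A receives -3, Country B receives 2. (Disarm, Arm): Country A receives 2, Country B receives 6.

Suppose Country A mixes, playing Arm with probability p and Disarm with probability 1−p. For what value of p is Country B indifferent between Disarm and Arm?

p = 4/11

Set Country B's expected payoff from Disarm equal to that from Arm:
  Country B's payoff to Disarm: p·1 + (1−p)·2 = -p + 2
  Country B's payoff to Arm: p·(-6) + (1−p)·6 = -12p + 6
  -p + 2 = -12p + 6  ⇒  11p = 4  ⇒  p = 4/11.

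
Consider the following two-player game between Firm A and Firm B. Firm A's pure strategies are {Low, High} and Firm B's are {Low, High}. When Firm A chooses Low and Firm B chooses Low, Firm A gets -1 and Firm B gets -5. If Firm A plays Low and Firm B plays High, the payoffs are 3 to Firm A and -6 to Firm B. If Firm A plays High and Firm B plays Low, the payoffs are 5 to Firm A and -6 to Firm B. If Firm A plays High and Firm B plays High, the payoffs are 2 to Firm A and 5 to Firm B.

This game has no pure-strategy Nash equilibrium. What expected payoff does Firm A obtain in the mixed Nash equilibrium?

17/7

In a mixed equilibrium Firm A is indifferent between Low and High; this condition fixes q.
  Firm A's payoff from Low: q·(-1) + (1−q)·3 = -4q + 3
  Firm A's payoff from High: q·5 + (1−q)·2 = 3q + 2
  -4q + 3 = 3q + 2  ⇒  -7q = -1  ⇒  q = 1/7.
At equilibrium Firm A is indifferent across rows, so Firm A's payoff equals the payoff from Low: (1/7)·(-1) + (6/7)·3 = 17/7.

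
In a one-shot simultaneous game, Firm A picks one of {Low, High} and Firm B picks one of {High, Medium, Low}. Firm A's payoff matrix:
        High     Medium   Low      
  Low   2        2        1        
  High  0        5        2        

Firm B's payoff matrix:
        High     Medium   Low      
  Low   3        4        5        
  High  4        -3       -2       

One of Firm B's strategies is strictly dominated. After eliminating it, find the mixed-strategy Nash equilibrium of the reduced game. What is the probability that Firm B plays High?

q = 1/3

Firm B's strategy Medium is strictly dominated by Low: 5 > 4 and -2 > -3. Eliminate Medium.
For Firm A to be willing to mix, Firm A must be indifferent between Low and High, which pins down Firm B's mix.
  Firm A's payoff to Low: q·2 + (1−q)·1 = q + 1
  Firm A's payoff to High: q·0 + (1−q)·2 = -2q + 2
  q + 1 = -2q + 2  ⇒  3q = 1  ⇒  q = 1/3.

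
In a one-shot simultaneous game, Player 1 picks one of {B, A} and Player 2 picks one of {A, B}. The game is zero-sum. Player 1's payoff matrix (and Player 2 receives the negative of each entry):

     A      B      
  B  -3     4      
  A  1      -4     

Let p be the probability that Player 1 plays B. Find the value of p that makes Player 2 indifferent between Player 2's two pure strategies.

p = 5/12

Player 2's indifference between A and B determines Player 1's mixing probability p:
  Player 2's payoff from A: p·3 + (1−p)·(-1) = 4p - 1
  Player 2's payoff from B: p·(-4) + (1−p)·4 = -8p + 4
  4p - 1 = -8p + 4  ⇒  12p = 5  ⇒  p = 5/12.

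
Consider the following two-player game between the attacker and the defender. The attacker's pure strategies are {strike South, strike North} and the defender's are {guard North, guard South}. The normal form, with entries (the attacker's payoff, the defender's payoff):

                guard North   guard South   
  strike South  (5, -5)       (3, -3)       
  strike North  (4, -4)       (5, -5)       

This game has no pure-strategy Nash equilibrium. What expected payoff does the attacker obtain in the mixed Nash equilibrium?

The attacker's indifference between strike South and strike North determines the defender's mixing probability q:
  the attacker's expected payoff from strike South: q·5 + (1−q)·3 = 2q + 3
  the attacker's expected payoff from strike North: q·4 + (1−q)·5 = -q + 5
  2q + 3 = -q + 5  ⇒  3q = 2  ⇒  q = 2/3.
At equilibrium the attacker is indifferent across rows, so the attacker's payoff equals the payoff from strike South: (2/3)·5 + (1/3)·3 = 13/3.

13/3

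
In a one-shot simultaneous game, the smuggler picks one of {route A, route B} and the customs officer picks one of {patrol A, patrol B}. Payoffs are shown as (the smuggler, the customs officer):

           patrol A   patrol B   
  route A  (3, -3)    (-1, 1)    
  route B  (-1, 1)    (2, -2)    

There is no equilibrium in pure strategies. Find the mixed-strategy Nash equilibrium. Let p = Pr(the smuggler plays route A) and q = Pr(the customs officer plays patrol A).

In a mixed equilibrium the customs officer is indifferent between patrol A and patrol B; this condition fixes p.
  the customs officer's expected payoff from patrol A: p·(-3) + (1−p)·1 = -4p + 1
  the customs officer's expected payoff from patrol B: p·1 + (1−p)·(-2) = 3p - 2
  -4p + 1 = 3p - 2  ⇒  -7p = -3  ⇒  p = 3/7.
The smuggler's indifference between route A and route B determines the customs officer's mixing probability q:
  the smuggler's payoff to route A: q·3 + (1−q)·(-1) = 4q - 1
  the smuggler's payoff to route B: q·(-1) + (1−q)·2 = -3q + 2
  4q - 1 = -3q + 2  ⇒  7q = 3  ⇒  q = 3/7.

p = 3/7, q = 3/7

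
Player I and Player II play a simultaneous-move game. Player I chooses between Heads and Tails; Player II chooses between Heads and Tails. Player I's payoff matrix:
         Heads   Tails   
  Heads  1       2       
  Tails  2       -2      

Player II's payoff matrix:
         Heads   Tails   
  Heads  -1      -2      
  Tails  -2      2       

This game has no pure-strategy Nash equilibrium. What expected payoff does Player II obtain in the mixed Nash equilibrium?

For Player II to be willing to mix, Player II must be indifferent between Heads and Tails, which pins down Player I's mix.
  Player II's expected payoff from Heads: p·(-1) + (1−p)·(-2) = p - 2
  Player II's expected payoff from Tails: p·(-2) + (1−p)·2 = -4p + 2
  p - 2 = -4p + 2  ⇒  5p = 4  ⇒  p = 4/5.
At equilibrium Player II is indifferent across columns, so Player II's payoff equals the payoff from Heads: (4/5)·(-1) + (1/5)·(-2) = -6/5.

-6/5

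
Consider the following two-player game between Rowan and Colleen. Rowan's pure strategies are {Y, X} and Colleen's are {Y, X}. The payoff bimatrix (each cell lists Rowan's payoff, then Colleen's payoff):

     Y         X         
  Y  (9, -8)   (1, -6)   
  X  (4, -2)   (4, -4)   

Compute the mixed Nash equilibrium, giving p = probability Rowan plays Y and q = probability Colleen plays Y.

p = 1/2, q = 3/8

For Colleen to be willing to mix, Colleen must be indifferent between Y and X, which pins down Rowan's mix.
  Colleen's payoff from Y: p·(-8) + (1−p)·(-2) = -6p - 2
  Colleen's payoff from X: p·(-6) + (1−p)·(-4) = -2p - 4
  -6p - 2 = -2p - 4  ⇒  -4p = -2  ⇒  p = 1/2.
Set Rowan's expected payoff from Y equal to that from X:
  Rowan's expected payoff from Y: q·9 + (1−q)·1 = 8q + 1
  Rowan's expected payoff from X: q·4 + (1−q)·4 = 4
  8q + 1 = 4  ⇒  8q = 3  ⇒  q = 3/8.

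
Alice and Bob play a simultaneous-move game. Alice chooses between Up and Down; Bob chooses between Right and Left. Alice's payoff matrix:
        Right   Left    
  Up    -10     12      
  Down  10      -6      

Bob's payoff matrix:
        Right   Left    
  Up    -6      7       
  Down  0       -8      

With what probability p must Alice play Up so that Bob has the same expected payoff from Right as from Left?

p = 8/21

In a mixed equilibrium Bob is indifferent between Right and Left; this condition fixes p.
  Bob's payoff from Right: p·(-6) + (1−p)·0 = -6p
  Bob's payoff from Left: p·7 + (1−p)·(-8) = 15p - 8
  -6p = 15p - 8  ⇒  -21p = -8  ⇒  p = 8/21.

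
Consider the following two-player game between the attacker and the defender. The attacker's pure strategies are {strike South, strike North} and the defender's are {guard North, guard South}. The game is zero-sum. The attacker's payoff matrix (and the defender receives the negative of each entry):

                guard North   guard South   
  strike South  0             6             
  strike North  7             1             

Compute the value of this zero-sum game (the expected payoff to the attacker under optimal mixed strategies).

v = 7/2

The attacker's indifference between strike South and strike North determines the defender's mixing probability q:
  the attacker's expected payoff from strike South: q·0 + (1−q)·6 = -6q + 6
  the attacker's expected payoff from strike North: q·7 + (1−q)·1 = 6q + 1
  -6q + 6 = 6q + 1  ⇒  -12q = -5  ⇒  q = 5/12.
The value is the attacker's expected payoff against this mix (using strike South): (5/12)·0 + (7/12)·6 = 7/2.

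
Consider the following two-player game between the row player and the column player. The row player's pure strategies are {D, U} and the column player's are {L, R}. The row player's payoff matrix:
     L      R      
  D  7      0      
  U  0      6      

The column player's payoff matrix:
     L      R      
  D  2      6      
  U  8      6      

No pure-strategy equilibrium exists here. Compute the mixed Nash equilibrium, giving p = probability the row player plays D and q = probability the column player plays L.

The column player's indifference between L and R determines the row player's mixing probability p:
  the column player's payoff to L: p·2 + (1−p)·8 = -6p + 8
  the column player's payoff to R: p·6 + (1−p)·6 = 6
  -6p + 8 = 6  ⇒  -6p = -2  ⇒  p = 1/3.
The column player's mix must leave the row player indifferent between D and U.
  the row player's expected payoff from D: q·7 + (1−q)·0 = 7q
  the row player's expected payoff from U: q·0 + (1−q)·6 = -6q + 6
  7q = -6q + 6  ⇒  13q = 6  ⇒  q = 6/13.

p = 1/3, q = 6/13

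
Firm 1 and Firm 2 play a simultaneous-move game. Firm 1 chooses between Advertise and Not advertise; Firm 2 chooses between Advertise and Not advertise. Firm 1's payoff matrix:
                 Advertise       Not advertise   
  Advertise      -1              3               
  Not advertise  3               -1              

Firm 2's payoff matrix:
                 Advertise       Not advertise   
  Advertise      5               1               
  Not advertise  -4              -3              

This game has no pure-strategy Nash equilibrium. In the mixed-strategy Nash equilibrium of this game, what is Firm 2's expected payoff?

For Firm 2 to be willing to mix, Firm 2 must be indifferent between Advertise and Not advertise, which pins down Firm 1's mix.
  Firm 2's expected payoff from Advertise: p·5 + (1−p)·(-4) = 9p - 4
  Firm 2's expected payoff from Not advertise: p·1 + (1−p)·(-3) = 4p - 3
  9p - 4 = 4p - 3  ⇒  5p = 1  ⇒  p = 1/5.
At equilibrium Firm 2 is indifferent across columns, so Firm 2's payoff equals the payoff from Advertise: (1/5)·5 + (4/5)·(-4) = -11/5.

-11/5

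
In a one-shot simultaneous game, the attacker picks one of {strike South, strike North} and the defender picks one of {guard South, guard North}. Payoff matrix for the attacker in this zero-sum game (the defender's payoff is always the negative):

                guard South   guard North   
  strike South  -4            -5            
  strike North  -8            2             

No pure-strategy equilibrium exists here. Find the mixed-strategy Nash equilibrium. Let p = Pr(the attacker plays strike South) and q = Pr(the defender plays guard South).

p = 10/11, q = 7/11

The defender's indifference between guard South and guard North determines the attacker's mixing probability p:
  the defender's payoff to guard South: p·4 + (1−p)·8 = -4p + 8
  the defender's payoff to guard North: p·5 + (1−p)·(-2) = 7p - 2
  -4p + 8 = 7p - 2  ⇒  -11p = -10  ⇒  p = 10/11.
In a mixed equilibrium the attacker is indifferent between strike South and strike North; this condition fixes q.
  the attacker's payoff to strike South: q·(-4) + (1−q)·(-5) = q - 5
  the attacker's payoff to strike North: q·(-8) + (1−q)·2 = -10q + 2
  q - 5 = -10q + 2  ⇒  11q = 7  ⇒  q = 7/11.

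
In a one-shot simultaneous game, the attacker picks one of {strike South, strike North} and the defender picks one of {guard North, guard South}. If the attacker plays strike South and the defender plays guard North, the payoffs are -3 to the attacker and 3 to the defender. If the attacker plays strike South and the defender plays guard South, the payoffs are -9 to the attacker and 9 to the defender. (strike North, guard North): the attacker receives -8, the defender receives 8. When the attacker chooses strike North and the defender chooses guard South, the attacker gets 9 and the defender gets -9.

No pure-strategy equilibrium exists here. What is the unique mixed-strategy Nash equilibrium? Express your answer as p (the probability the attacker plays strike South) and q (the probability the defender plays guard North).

p = 17/23, q = 18/23

The attacker's mix must leave the defender indifferent between guard North and guard South.
  the defender's expected payoff from guard North: p·3 + (1−p)·8 = -5p + 8
  the defender's expected payoff from guard South: p·9 + (1−p)·(-9) = 18p - 9
  -5p + 8 = 18p - 9  ⇒  -23p = -17  ⇒  p = 17/23.
The defender's mix must leave the attacker indifferent between strike South and strike North.
  the attacker's payoff from strike South: q·(-3) + (1−q)·(-9) = 6q - 9
  the attacker's payoff from strike North: q·(-8) + (1−q)·9 = -17q + 9
  6q - 9 = -17q + 9  ⇒  23q = 18  ⇒  q = 18/23.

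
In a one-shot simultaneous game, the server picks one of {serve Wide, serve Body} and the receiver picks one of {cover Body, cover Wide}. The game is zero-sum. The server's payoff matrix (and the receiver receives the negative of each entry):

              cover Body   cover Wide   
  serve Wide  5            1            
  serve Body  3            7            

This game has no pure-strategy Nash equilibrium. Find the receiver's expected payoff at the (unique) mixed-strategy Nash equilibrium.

-4

In a mixed equilibrium the receiver is indifferent between cover Body and cover Wide; this condition fixes p.
  the receiver's payoff from cover Body: p·(-5) + (1−p)·(-3) = -2p - 3
  the receiver's payoff from cover Wide: p·(-1) + (1−p)·(-7) = 6p - 7
  -2p - 3 = 6p - 7  ⇒  -8p = -4  ⇒  p = 1/2.
At equilibrium the receiver is indifferent across columns, so the receiver's payoff equals the payoff from cover Body: (1/2)·(-5) + (1/2)·(-3) = -4.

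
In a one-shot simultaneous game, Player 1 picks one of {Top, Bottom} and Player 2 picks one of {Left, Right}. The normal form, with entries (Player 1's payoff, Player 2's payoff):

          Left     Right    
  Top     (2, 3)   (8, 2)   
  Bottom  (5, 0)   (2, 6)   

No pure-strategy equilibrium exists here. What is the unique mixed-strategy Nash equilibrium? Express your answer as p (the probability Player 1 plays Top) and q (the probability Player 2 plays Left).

p = 6/7, q = 2/3

Player 1's mix must leave Player 2 indifferent between Left and Right.
  Player 2's expected payoff from Left: p·3 + (1−p)·0 = 3p
  Player 2's expected payoff from Right: p·2 + (1−p)·6 = -4p + 6
  3p = -4p + 6  ⇒  7p = 6  ⇒  p = 6/7.
Player 2's mix must leave Player 1 indifferent between Top and Bottom.
  Player 1's payoff from Top: q·2 + (1−q)·8 = -6q + 8
  Player 1's payoff from Bottom: q·5 + (1−q)·2 = 3q + 2
  -6q + 8 = 3q + 2  ⇒  -9q = -6  ⇒  q = 2/3.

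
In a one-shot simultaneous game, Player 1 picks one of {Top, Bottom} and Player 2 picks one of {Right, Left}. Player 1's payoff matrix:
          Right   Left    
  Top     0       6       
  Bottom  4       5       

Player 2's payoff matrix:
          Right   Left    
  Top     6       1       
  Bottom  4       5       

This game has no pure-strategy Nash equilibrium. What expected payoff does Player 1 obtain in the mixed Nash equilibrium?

In a mixed equilibrium Player 1 is indifferent between Top and Bottom; this condition fixes q.
  Player 1's expected payoff from Top: q·0 + (1−q)·6 = -6q + 6
  Player 1's expected payoff from Bottom: q·4 + (1−q)·5 = -q + 5
  -6q + 6 = -q + 5  ⇒  -5q = -1  ⇒  q = 1/5.
At equilibrium Player 1 is indifferent across rows, so Player 1's payoff equals the payoff from Top: (1/5)·0 + (4/5)·6 = 24/5.

24/5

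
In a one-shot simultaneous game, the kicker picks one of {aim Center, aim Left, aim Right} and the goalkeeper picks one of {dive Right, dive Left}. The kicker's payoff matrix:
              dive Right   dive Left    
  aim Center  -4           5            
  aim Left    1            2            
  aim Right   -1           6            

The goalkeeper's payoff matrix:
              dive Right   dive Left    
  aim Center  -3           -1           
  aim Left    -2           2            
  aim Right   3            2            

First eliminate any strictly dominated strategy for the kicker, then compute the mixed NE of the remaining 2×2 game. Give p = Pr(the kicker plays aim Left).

The kicker's strategy aim Center is strictly dominated by aim Right: -1 > -4 and 6 > 5. Eliminate aim Center.
The goalkeeper's indifference between dive Right and dive Left determines the kicker's mixing probability p:
  the goalkeeper's expected payoff from dive Right: p·(-2) + (1−p)·3 = -5p + 3
  the goalkeeper's expected payoff from dive Left: p·2 + (1−p)·2 = 2
  -5p + 3 = 2  ⇒  -5p = -1  ⇒  p = 1/5.

p = 1/5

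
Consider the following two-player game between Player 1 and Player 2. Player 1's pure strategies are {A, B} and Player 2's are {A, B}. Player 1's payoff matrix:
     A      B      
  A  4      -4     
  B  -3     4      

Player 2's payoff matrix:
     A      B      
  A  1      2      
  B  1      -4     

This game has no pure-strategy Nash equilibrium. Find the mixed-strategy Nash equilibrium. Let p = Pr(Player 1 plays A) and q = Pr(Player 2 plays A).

Player 1's mix must leave Player 2 indifferent between A and B.
  Player 2's payoff to A: p·1 + (1−p)·1 = 1
  Player 2's payoff to B: p·2 + (1−p)·(-4) = 6p - 4
  1 = 6p - 4  ⇒  -6p = -5  ⇒  p = 5/6.
Player 1's indifference between A and B determines Player 2's mixing probability q:
  Player 1's payoff to A: q·4 + (1−q)·(-4) = 8q - 4
  Player 1's payoff to B: q·(-3) + (1−q)·4 = -7q + 4
  8q - 4 = -7q + 4  ⇒  15q = 8  ⇒  q = 8/15.

p = 5/6, q = 8/15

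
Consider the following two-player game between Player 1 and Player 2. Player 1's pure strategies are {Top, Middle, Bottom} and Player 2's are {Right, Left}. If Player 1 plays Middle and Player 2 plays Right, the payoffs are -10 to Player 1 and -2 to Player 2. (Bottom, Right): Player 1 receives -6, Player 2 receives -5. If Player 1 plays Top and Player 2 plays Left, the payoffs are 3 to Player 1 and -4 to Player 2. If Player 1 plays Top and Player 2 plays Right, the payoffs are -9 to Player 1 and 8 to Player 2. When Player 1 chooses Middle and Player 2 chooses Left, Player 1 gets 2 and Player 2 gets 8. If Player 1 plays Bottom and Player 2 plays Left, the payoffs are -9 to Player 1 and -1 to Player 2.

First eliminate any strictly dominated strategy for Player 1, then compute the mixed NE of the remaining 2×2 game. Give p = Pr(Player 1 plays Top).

Player 1's strategy Middle is strictly dominated by Top: -9 > -10 and 3 > 2. Eliminate Middle.
Player 1's mix must leave Player 2 indifferent between Right and Left.
  Player 2's expected payoff from Right: p·8 + (1−p)·(-5) = 13p - 5
  Player 2's expected payoff from Left: p·(-4) + (1−p)·(-1) = -3p - 1
  13p - 5 = -3p - 1  ⇒  16p = 4  ⇒  p = 1/4.

p = 1/4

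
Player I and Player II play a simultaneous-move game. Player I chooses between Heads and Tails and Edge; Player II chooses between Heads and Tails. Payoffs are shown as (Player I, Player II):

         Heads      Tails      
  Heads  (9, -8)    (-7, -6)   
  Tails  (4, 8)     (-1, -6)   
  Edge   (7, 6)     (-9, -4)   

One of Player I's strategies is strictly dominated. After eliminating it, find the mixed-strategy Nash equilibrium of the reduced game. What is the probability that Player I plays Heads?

Player I's strategy Edge is strictly dominated by Heads: 9 > 7 and -7 > -9. Eliminate Edge.
Player I's mix must leave Player II indifferent between Heads and Tails.
  Player II's payoff to Heads: p·(-8) + (1−p)·8 = -16p + 8
  Player II's payoff to Tails: p·(-6) + (1−p)·(-6) = -6
  -16p + 8 = -6  ⇒  -16p = -14  ⇒  p = 7/8.

p = 7/8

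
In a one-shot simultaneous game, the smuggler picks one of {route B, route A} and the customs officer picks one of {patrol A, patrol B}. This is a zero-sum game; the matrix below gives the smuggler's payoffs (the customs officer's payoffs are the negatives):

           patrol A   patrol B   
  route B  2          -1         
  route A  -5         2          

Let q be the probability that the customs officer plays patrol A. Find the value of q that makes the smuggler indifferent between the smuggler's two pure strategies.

q = 3/10

The customs officer's mix must leave the smuggler indifferent between route B and route A.
  the smuggler's payoff to route B: q·2 + (1−q)·(-1) = 3q - 1
  the smuggler's payoff to route A: q·(-5) + (1−q)·2 = -7q + 2
  3q - 1 = -7q + 2  ⇒  10q = 3  ⇒  q = 3/10.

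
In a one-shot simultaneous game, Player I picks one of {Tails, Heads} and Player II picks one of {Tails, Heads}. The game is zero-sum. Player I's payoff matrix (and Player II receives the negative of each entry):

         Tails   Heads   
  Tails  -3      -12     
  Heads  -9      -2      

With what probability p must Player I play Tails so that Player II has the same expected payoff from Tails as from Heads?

p = 7/16

Player II's indifference between Tails and Heads determines Player I's mixing probability p:
  Player II's payoff to Tails: p·3 + (1−p)·9 = -6p + 9
  Player II's payoff to Heads: p·12 + (1−p)·2 = 10p + 2
  -6p + 9 = 10p + 2  ⇒  -16p = -7  ⇒  p = 7/16.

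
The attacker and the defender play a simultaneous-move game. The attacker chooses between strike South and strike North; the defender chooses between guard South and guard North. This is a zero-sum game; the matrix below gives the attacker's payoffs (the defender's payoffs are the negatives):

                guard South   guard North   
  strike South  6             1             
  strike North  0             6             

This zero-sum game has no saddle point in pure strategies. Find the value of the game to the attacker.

v = 36/11

The attacker's indifference between strike South and strike North determines the defender's mixing probability q:
  the attacker's payoff to strike South: q·6 + (1−q)·1 = 5q + 1
  the attacker's payoff to strike North: q·0 + (1−q)·6 = -6q + 6
  5q + 1 = -6q + 6  ⇒  11q = 5  ⇒  q = 5/11.
The value is the attacker's expected payoff against this mix (using strike South): (5/11)·6 + (6/11)·1 = 36/11.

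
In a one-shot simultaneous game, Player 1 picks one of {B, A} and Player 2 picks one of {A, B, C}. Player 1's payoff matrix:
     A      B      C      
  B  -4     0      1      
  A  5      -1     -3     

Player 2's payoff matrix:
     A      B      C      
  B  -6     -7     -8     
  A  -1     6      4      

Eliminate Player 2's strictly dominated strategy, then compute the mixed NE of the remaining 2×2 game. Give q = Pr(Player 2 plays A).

q = 1/10

Player 2's strategy C is strictly dominated by B: -7 > -8 and 6 > 4. Eliminate C.
Player 2's mix must leave Player 1 indifferent between B and A.
  Player 1's payoff to B: q·(-4) + (1−q)·0 = -4q
  Player 1's payoff to A: q·5 + (1−q)·(-1) = 6q - 1
  -4q = 6q - 1  ⇒  -10q = -1  ⇒  q = 1/10.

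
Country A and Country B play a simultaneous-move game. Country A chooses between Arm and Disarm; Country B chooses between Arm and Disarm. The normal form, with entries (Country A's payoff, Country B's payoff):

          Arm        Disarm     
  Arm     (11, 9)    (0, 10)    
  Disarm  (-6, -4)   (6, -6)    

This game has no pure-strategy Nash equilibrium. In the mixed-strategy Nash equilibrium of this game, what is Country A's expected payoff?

66/23

For Country A to be willing to mix, Country A must be indifferent between Arm and Disarm, which pins down Country B's mix.
  Country A's expected payoff from Arm: q·11 + (1−q)·0 = 11q
  Country A's expected payoff from Disarm: q·(-6) + (1−q)·6 = -12q + 6
  11q = -12q + 6  ⇒  23q = 6  ⇒  q = 6/23.
At equilibrium Country A is indifferent across rows, so Country A's payoff equals the payoff from Arm: (6/23)·11 + (17/23)·0 = 66/23.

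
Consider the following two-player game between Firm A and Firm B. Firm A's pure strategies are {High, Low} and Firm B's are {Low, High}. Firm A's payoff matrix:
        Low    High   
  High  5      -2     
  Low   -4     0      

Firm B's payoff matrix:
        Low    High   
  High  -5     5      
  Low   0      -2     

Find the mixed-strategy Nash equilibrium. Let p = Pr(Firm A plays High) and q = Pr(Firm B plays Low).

p = 1/6, q = 2/11

Firm B's indifference between Low and High determines Firm A's mixing probability p:
  Firm B's expected payoff from Low: p·(-5) + (1−p)·0 = -5p
  Firm B's expected payoff from High: p·5 + (1−p)·(-2) = 7p - 2
  -5p = 7p - 2  ⇒  -12p = -2  ⇒  p = 1/6.
Firm A's indifference between High and Low determines Firm B's mixing probability q:
  Firm A's payoff to High: q·5 + (1−q)·(-2) = 7q - 2
  Firm A's payoff to Low: q·(-4) + (1−q)·0 = -4q
  7q - 2 = -4q  ⇒  11q = 2  ⇒  q = 2/11.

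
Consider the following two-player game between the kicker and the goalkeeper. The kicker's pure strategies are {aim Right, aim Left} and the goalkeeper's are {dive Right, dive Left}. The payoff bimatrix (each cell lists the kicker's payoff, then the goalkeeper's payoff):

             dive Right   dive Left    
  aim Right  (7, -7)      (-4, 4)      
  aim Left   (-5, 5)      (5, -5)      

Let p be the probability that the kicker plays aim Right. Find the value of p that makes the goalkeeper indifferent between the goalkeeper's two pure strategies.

The goalkeeper's indifference between dive Right and dive Left determines the kicker's mixing probability p:
  the goalkeeper's payoff to dive Right: p·(-7) + (1−p)·5 = -12p + 5
  the goalkeeper's payoff to dive Left: p·4 + (1−p)·(-5) = 9p - 5
  -12p + 5 = 9p - 5  ⇒  -21p = -10  ⇒  p = 10/21.

p = 10/21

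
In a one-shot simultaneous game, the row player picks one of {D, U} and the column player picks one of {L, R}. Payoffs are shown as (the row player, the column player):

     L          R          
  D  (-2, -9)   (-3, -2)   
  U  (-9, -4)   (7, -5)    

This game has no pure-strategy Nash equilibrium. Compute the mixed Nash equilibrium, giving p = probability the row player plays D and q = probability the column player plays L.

p = 1/8, q = 10/17

In a mixed equilibrium the column player is indifferent between L and R; this condition fixes p.
  the column player's payoff from L: p·(-9) + (1−p)·(-4) = -5p - 4
  the column player's payoff from R: p·(-2) + (1−p)·(-5) = 3p - 5
  -5p - 4 = 3p - 5  ⇒  -8p = -1  ⇒  p = 1/8.
The row player's indifference between D and U determines the column player's mixing probability q:
  the row player's payoff to D: q·(-2) + (1−q)·(-3) = q - 3
  the row player's payoff to U: q·(-9) + (1−q)·7 = -16q + 7
  q - 3 = -16q + 7  ⇒  17q = 10  ⇒  q = 10/17.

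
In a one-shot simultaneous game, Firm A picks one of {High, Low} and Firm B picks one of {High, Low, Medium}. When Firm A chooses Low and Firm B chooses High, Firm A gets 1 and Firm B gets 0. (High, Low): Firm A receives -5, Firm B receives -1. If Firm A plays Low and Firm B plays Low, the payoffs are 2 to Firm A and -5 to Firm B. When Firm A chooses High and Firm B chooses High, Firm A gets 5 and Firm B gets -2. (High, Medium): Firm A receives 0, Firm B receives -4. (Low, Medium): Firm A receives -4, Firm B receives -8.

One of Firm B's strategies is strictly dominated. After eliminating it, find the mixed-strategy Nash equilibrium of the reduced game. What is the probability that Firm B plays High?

q = 7/11

Firm B's strategy Medium is strictly dominated by Low: -1 > -4 and -5 > -8. Eliminate Medium.
Firm A's indifference between High and Low determines Firm B's mixing probability q:
  Firm A's expected payoff from High: q·5 + (1−q)·(-5) = 10q - 5
  Firm A's expected payoff from Low: q·1 + (1−q)·2 = -q + 2
  10q - 5 = -q + 2  ⇒  11q = 7  ⇒  q = 7/11.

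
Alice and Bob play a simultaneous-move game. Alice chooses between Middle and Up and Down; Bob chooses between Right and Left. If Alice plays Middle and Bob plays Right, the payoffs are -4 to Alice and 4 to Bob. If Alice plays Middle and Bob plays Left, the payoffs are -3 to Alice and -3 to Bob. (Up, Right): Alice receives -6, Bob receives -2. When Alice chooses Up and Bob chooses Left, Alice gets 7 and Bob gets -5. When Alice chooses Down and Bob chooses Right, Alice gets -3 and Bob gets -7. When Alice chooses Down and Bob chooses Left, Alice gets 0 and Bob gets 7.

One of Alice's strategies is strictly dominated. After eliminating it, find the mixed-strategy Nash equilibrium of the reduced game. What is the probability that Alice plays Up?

p = 14/17

Alice's strategy Middle is strictly dominated by Down: -3 > -4 and 0 > -3. Eliminate Middle.
Set Bob's expected payoff from Right equal to that from Left:
  Bob's payoff from Right: p·(-2) + (1−p)·(-7) = 5p - 7
  Bob's payoff from Left: p·(-5) + (1−p)·7 = -12p + 7
  5p - 7 = -12p + 7  ⇒  17p = 14  ⇒  p = 14/17.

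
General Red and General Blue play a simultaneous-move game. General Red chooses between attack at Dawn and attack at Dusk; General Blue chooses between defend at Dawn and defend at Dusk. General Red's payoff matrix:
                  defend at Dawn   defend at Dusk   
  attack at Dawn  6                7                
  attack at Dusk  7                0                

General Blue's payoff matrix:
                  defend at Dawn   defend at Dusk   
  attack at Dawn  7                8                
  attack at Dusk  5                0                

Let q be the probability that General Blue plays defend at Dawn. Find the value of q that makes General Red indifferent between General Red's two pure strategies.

q = 7/8

General Blue's mix must leave General Red indifferent between attack at Dawn and attack at Dusk.
  General Red's expected payoff from attack at Dawn: q·6 + (1−q)·7 = -q + 7
  General Red's expected payoff from attack at Dusk: q·7 + (1−q)·0 = 7q
  -q + 7 = 7q  ⇒  -8q = -7  ⇒  q = 7/8.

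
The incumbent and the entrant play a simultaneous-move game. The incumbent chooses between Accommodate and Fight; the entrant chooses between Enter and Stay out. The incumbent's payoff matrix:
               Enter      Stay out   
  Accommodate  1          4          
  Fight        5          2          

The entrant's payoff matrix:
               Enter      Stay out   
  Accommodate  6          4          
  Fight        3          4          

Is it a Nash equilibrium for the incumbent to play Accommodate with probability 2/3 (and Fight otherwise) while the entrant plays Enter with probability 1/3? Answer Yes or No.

No

Given the incumbent's mix p = 2/3, the entrant's payoff from Enter is 5 but from Stay out is 4. The entrant strictly prefers Enter, so the entrant would not mix.
So the proposed profile is not a Nash equilibrium.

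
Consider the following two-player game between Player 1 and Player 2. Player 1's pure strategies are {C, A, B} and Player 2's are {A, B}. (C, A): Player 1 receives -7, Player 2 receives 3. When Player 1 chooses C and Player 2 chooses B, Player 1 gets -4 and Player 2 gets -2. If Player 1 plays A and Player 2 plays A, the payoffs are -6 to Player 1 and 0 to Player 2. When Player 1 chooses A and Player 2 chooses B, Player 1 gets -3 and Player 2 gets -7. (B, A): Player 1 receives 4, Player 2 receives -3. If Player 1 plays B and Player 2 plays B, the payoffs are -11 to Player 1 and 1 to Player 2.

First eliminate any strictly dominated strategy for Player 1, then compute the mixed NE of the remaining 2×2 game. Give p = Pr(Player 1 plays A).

p = 4/11

Player 1's strategy C is strictly dominated by A: -6 > -7 and -3 > -4. Eliminate C.
Set Player 2's expected payoff from A equal to that from B:
  Player 2's payoff from A: p·0 + (1−p)·(-3) = 3p - 3
  Player 2's payoff from B: p·(-7) + (1−p)·1 = -8p + 1
  3p - 3 = -8p + 1  ⇒  11p = 4  ⇒  p = 4/11.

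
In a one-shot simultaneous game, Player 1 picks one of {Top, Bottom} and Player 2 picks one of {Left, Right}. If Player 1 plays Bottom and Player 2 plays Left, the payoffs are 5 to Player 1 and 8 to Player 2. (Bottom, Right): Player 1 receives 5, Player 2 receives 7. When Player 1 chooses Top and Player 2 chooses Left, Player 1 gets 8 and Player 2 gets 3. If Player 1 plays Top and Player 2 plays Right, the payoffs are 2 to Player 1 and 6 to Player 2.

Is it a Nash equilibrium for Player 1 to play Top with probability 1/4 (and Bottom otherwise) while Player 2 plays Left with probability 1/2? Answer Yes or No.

Yes

Check Player 2's indifference given Player 1's mix p = 1/4:
  payoff from Left = 27/4; payoff from Right = 27/4 — equal.
Check Player 1's indifference given Player 2's mix q = 1/2:
  payoff from Top = 5; payoff from Bottom = 5 — equal.
Both players are indifferent, so neither can profitably deviate.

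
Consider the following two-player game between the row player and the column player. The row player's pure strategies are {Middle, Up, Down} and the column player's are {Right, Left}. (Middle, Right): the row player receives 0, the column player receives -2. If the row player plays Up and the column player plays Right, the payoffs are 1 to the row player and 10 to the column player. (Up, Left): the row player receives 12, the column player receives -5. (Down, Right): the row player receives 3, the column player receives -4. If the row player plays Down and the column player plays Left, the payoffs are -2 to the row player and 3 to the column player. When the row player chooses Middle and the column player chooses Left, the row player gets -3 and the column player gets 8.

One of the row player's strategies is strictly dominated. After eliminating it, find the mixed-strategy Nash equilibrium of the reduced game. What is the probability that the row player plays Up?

p = 7/22

The row player's strategy Middle is strictly dominated by Down: 3 > 0 and -2 > -3. Eliminate Middle.
The row player's mix must leave the column player indifferent between Right and Left.
  the column player's payoff from Right: p·10 + (1−p)·(-4) = 14p - 4
  the column player's payoff from Left: p·(-5) + (1−p)·3 = -8p + 3
  14p - 4 = -8p + 3  ⇒  22p = 7  ⇒  p = 7/22.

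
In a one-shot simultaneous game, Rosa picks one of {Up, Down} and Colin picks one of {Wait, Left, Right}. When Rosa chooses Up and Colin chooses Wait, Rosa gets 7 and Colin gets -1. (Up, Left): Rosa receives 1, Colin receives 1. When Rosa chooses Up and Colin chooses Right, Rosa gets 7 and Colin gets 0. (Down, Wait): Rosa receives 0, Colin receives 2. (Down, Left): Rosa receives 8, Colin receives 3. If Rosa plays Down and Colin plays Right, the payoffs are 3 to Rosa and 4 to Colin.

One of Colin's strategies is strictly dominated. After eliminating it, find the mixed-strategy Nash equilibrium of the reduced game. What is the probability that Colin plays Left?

Colin's strategy Wait is strictly dominated by Right: 0 > -1 and 4 > 2. Eliminate Wait.
In a mixed equilibrium Rosa is indifferent between Up and Down; this condition fixes q.
  Rosa's payoff to Up: q·1 + (1−q)·7 = -6q + 7
  Rosa's payoff to Down: q·8 + (1−q)·3 = 5q + 3
  -6q + 7 = 5q + 3  ⇒  -11q = -4  ⇒  q = 4/11.

q = 4/11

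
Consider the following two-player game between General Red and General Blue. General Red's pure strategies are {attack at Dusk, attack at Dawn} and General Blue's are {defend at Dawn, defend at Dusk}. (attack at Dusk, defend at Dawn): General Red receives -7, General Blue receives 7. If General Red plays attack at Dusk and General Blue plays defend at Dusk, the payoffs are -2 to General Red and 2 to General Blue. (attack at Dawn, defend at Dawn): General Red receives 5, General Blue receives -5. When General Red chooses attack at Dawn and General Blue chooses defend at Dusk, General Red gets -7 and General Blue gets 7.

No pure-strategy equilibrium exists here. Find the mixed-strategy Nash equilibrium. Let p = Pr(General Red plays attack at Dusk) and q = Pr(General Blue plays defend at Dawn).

General Red's mix must leave General Blue indifferent between defend at Dawn and defend at Dusk.
  General Blue's payoff from defend at Dawn: p·7 + (1−p)·(-5) = 12p - 5
  General Blue's payoff from defend at Dusk: p·2 + (1−p)·7 = -5p + 7
  12p - 5 = -5p + 7  ⇒  17p = 12  ⇒  p = 12/17.
General Blue's mix must leave General Red indifferent between attack at Dusk and attack at Dawn.
  General Red's payoff from attack at Dusk: q·(-7) + (1−q)·(-2) = -5q - 2
  General Red's payoff from attack at Dawn: q·5 + (1−q)·(-7) = 12q - 7
  -5q - 2 = 12q - 7  ⇒  -17q = -5  ⇒  q = 5/17.

p = 12/17, q = 5/17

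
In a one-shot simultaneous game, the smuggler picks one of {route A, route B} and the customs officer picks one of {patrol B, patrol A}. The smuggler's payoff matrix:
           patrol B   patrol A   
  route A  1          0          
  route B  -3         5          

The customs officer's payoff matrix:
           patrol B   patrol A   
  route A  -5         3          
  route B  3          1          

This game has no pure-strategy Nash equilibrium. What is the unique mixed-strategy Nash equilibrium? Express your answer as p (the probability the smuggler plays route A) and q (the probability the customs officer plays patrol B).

For the customs officer to be willing to mix, the customs officer must be indifferent between patrol B and patrol A, which pins down the smuggler's mix.
  the customs officer's expected payoff from patrol B: p·(-5) + (1−p)·3 = -8p + 3
  the customs officer's expected payoff from patrol A: p·3 + (1−p)·1 = 2p + 1
  -8p + 3 = 2p + 1  ⇒  -10p = -2  ⇒  p = 1/5.
In a mixed equilibrium the smuggler is indifferent between route A and route B; this condition fixes q.
  the smuggler's expected payoff from route A: q·1 + (1−q)·0 = q
  the smuggler's expected payoff from route B: q·(-3) + (1−q)·5 = -8q + 5
  q = -8q + 5  ⇒  9q = 5  ⇒  q = 5/9.

p = 1/5, q = 5/9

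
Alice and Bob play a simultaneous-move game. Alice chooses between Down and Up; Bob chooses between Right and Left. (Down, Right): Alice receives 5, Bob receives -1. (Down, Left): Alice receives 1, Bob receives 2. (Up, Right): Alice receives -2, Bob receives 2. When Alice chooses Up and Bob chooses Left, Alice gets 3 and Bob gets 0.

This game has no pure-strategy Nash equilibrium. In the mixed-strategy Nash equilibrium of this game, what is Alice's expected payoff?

17/9

For Alice to be willing to mix, Alice must be indifferent between Down and Up, which pins down Bob's mix.
  Alice's payoff to Down: q·5 + (1−q)·1 = 4q + 1
  Alice's payoff to Up: q·(-2) + (1−q)·3 = -5q + 3
  4q + 1 = -5q + 3  ⇒  9q = 2  ⇒  q = 2/9.
At equilibrium Alice is indifferent across rows, so Alice's payoff equals the payoff from Down: (2/9)·5 + (7/9)·1 = 17/9.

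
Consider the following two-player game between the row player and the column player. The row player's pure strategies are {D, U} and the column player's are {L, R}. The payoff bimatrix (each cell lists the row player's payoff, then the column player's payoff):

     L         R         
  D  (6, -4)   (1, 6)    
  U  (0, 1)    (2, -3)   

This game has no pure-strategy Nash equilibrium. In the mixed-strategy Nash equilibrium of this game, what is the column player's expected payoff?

-3/7

Set the column player's expected payoff from L equal to that from R:
  the column player's payoff to L: p·(-4) + (1−p)·1 = -5p + 1
  the column player's payoff to R: p·6 + (1−p)·(-3) = 9p - 3
  -5p + 1 = 9p - 3  ⇒  -14p = -4  ⇒  p = 2/7.
At equilibrium the column player is indifferent across columns, so the column player's payoff equals the payoff from L: (2/7)·(-4) + (5/7)·1 = -3/7.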